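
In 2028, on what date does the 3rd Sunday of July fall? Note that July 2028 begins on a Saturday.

July 2028 begins on a Saturday, so the first Sunday is July 2 (1 day later).
The 3rd Sunday is 2 weeks later: 2 + 14 = 16.

July 16, 2028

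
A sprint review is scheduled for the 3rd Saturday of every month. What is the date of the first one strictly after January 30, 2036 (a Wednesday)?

January 2036 starts on a Tuesday; its first Saturday is the 5th, so the 3rd Saturday is the 19th — January 19, 2036.
That is not after January 30, 2036, so look at February 2036.
February 2036 starts on a Friday; its first Saturday is the 2nd, so the 3rd Saturday is the 16th — February 16, 2036.

February 16, 2036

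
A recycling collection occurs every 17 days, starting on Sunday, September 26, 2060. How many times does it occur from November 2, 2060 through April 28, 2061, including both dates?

Occurrences land 17·i days after September 26, 2060 for i = 0, 1, 2, …
November 2, 2060 is 37 days after the start; 37 ÷ 17 = 2 remainder 3; since the remainder is 3, round up to i = 3. First occurrence in the window: #4 on November 16, 2060 (3×17 = 51 days in).
April 28, 2061 is 214 days after the start; 214 ÷ 17 = 12 remainder 10. Last occurrence in the window: #13 on April 18, 2061.
Occurrences #4 through #13: 10 in total.

10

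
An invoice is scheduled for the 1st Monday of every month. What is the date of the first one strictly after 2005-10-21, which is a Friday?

October 2005 starts on a Saturday, so its 1st Monday is 2005-10-03 (2 days in).
That is not after 2005-10-21, so look at November 2005.
November 2005 starts on a Tuesday, so its 1st Monday is 2005-11-07 (6 days in).

2005-11-07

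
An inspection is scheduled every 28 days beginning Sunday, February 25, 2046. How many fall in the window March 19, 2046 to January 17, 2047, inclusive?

11

Occurrences land 28·i days after February 25, 2046 for i = 0, 1, 2, …
March 19, 2046 is 22 days after the start; 22 ÷ 28 = 0 remainder 22; since the remainder is 22, round up to i = 1. First occurrence in the window: #2 on March 25, 2046 (1×28 = 28 days in).
January 17, 2047 is 326 days after the start; 326 ÷ 28 = 11 remainder 18. Last occurrence in the window: #12 on December 30, 2046.
Occurrences #2 through #12: 11 in total.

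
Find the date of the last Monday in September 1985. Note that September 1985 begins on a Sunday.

30 September 1985

September 1985 begins on a Sunday, so the first Monday is September 2 (1 day later).
September 1985 has 30 days. Adding weeks: 2, 9, 16, 23, 30 — the last one ≤ 30 is the 30th.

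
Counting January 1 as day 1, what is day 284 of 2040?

2040-10-10

January has 31 days (284 − 31 = 253 remain).
February has 29 days (253 − 29 = 224 remain).
March has 31 days (224 − 31 = 193 remain).
April has 30 days (193 − 30 = 163 remain).
May has 31 days (163 − 31 = 132 remain).
June has 30 days (132 − 30 = 102 remain).
July has 31 days (102 − 31 = 71 remain).
August has 31 days (71 − 31 = 40 remain).
September has 30 days (40 − 30 = 10 remain).
10 into October → October 10.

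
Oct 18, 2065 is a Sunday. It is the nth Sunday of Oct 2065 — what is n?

3rd

Day 18 falls in week ⌈18/7⌉ of the month.
Days 1–7 hold the 1st Sunday, 8–14 the 2nd, 15–21 the 3rd, 22–28 the 4th, 29–31 the 5th.
18 is in the range for the 3rd.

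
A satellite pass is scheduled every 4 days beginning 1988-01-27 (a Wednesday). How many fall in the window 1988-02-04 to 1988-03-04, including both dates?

Occurrences land 4·i days after 1988-01-27 for i = 0, 1, 2, …
1988-02-04 is 8 days after the start; 8 ÷ 4 = 2 remainder 0. First occurrence in the window: #3 on 1988-02-04 (2×4 = 8 days in).
1988-03-04 is 37 days after the start; 37 ÷ 4 = 9 remainder 1. Last occurrence in the window: #10 on 1988-03-03.
Occurrences #3 through #10: 8 in total.

8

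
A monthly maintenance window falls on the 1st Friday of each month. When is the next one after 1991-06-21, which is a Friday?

1991-07-05

June 1991 starts on a Saturday, so its 1st Friday is 1991-06-07 (6 days in).
That is not after 1991-06-21, so look at July 1991.
July 1991 starts on a Monday, so its 1st Friday is 1991-07-05 (4 days in).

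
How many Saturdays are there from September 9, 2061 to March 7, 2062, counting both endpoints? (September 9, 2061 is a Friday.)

September 9, 2061 is a Friday; the first Saturday on or after it is September 10, 2061 (1 day later).
From September 10, 2061 to March 7, 2062: 20 + 31 + 30 + 31 + 31 + 28 + 7 = 178 days (rest of September, October, November, December, January, February, March).
178 ÷ 7 = 25 full weeks with remainder 3, so 25 more Saturdays after the first → 26.

26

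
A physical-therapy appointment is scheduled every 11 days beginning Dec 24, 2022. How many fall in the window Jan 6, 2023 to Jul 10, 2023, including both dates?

17

Occurrences land 11·i days after Dec 24, 2022 for i = 0, 1, 2, …
Jan 6, 2023 is 13 days after the start; 13 ÷ 11 = 1 remainder 2; since the remainder is 2, round up to i = 2. First occurrence in the window: #3 on Jan 15, 2023 (2×11 = 22 days in).
Jul 10, 2023 is 198 days after the start; 198 ÷ 11 = 18 remainder 0. Last occurrence in the window: #19 on Jul 10, 2023.
Occurrences #3 through #19: 17 in total.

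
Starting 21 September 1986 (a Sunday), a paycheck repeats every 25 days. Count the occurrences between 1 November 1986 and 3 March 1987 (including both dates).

Occurrences land 25·i days after 21 September 1986 for i = 0, 1, 2, …
1 November 1986 is 41 days after the start; 41 ÷ 25 = 1 remainder 16; since the remainder is 16, round up to i = 2. First occurrence in the window: #3 on 10 November 1986 (2×25 = 50 days in).
3 March 1987 is 163 days after the start; 163 ÷ 25 = 6 remainder 13. Last occurrence in the window: #7 on 18 February 1987.
Occurrences #3 through #7: 5 in total.

5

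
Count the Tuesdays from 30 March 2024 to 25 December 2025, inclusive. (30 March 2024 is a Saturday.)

30 March 2024 is a Saturday; the first Tuesday on or after it is 2 April 2024 (3 days later).
From 2 April 2024 to 25 December 2025: 273 + 359 = 632 days (rest of 2024, to 25 December 2025 in 2025).
632 ÷ 7 = 90 full weeks with remainder 2, so 90 more Tuesdays after the first → 91.

91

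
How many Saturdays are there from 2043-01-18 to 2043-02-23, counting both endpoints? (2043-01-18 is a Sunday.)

5

2043-01-18 is a Sunday; the first Saturday on or after it is 2043-01-24 (6 days later).
From 2043-01-24 to 2043-02-23: 7 + 23 = 30 days (rest of January, February).
30 ÷ 7 = 4 full weeks with remainder 2, so 4 more Saturdays after the first → 5.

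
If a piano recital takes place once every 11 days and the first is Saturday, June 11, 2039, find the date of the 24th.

February 19, 2040

The 24th occurrence is 23 intervals after the first: 23 × 11 = 253 days after June 11, 2039.
June has 30 days — 19 days to the end of June leaves 234.
July has 31 days (203 left).
August has 31 days (172 left).
September has 30 days (142 left).
October has 31 days (111 left).
November has 30 days (81 left).
December has 31 days (50 left).
January has 31 days (19 left).
19 days into February → February 19, 2040.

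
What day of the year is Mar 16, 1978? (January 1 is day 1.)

75

Days in months before Mar: 31 + 28 = 59.
Plus 16 days into Mar → day 75.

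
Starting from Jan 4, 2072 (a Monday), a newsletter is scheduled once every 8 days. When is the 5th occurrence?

Feb 5, 2072

The 5th occurrence is 4 intervals after the first: 4 × 8 = 32 days after Jan 4, 2072.
Jan has 31 days — 27 days to the end of Jan leaves 5.
5 days into Feb → Feb 5, 2072.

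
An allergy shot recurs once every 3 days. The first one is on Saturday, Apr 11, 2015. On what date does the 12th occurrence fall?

May 14, 2015

The 12th occurrence is 11 intervals after the first: 11 × 3 = 33 days after Apr 11, 2015.
Apr has 30 days — 19 days to the end of Apr leaves 14.
14 days into May → May 14, 2015.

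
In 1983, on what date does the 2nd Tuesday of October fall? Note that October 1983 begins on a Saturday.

October 1983 begins on a Saturday, so the first Tuesday is October 4 (3 days later).
The 2nd Tuesday is 1 weeks later: 4 + 7 = 11.

1983-10-11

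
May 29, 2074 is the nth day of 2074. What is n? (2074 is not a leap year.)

Days in months before May: 31 + 28 + 31 + 30 = 120.
Plus 29 days into May → day 149.

149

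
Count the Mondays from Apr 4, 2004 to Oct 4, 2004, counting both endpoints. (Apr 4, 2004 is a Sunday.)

27

Apr 4, 2004 is a Sunday; the first Monday on or after it is Apr 5, 2004 (1 day later).
From Apr 5, 2004 to Oct 4, 2004: 25 + 31 + 30 + 31 + 31 + 30 + 4 = 182 days (rest of Apr, May, Jun, Jul, Aug, Sep, Oct).
182 ÷ 7 = 26 full weeks with remainder 0, so 26 more Mondays after the first → 27.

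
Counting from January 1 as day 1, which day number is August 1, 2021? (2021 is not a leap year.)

Days in months before August: 31 + 28 + 31 + 30 + 31 + 30 + 31 = 212.
Plus 1 day into August → day 213.

213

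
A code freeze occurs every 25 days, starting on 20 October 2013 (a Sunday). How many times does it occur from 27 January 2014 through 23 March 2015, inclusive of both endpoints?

Occurrences land 25·i days after 20 October 2013 for i = 0, 1, 2, …
27 January 2014 is 99 days after the start; 99 ÷ 25 = 3 remainder 24; since the remainder is 24, round up to i = 4. First occurrence in the window: #5 on 28 January 2014 (4×25 = 100 days in).
23 March 2015 is 519 days after the start; 519 ÷ 25 = 20 remainder 19. Last occurrence in the window: #21 on 4 March 2015.
Occurrences #5 through #21: 17 in total.

17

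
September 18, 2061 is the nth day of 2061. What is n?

261

Days in months before September: 31 + 28 + 31 + 30 + 31 + 30 + 31 + 31 = 243.
Plus 18 days into September → day 261.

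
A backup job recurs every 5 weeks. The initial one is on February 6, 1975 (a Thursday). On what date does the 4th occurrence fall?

May 22, 1975

The 4th occurrence is 3 intervals after the first: 3 × 35 = 105 days after February 6, 1975.
February has 28 days — 22 days to the end of February leaves 83.
March has 31 days (52 left).
April has 30 days (22 left).
22 days into May → May 22, 1975.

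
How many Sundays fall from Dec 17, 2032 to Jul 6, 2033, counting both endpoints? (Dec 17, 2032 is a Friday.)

29

Dec 17, 2032 is a Friday; the first Sunday on or after it is Dec 19, 2032 (2 days later).
From Dec 19, 2032 to Jul 6, 2033: 12 + 31 + 28 + 31 + 30 + 31 + 30 + 6 = 199 days (rest of Dec, Jan, Feb, Mar, Apr, May, Jun, Jul).
199 ÷ 7 = 28 full weeks with remainder 3, so 28 more Sundays after the first → 29.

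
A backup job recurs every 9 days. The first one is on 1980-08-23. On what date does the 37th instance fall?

The 37th occurrence is 36 intervals after the first: 36 × 9 = 324 days after 1980-08-23.
August has 31 days — 8 days to the end of August leaves 316.
September has 30 days (286 left).
October has 31 days (255 left).
November has 30 days (225 left).
December has 31 days (194 left).
January has 31 days (163 left).
February has 28 days (135 left).
March has 31 days (104 left).
April has 30 days (74 left).
May has 31 days (43 left).
June has 30 days (13 left).
13 days into July → 1981-07-13.

1981-07-13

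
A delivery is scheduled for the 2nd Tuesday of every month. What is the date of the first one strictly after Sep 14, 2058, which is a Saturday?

Oct 8, 2058

Sep 2058 starts on a Sunday; its first Tuesday is the 3rd, so the 2nd Tuesday is the 10th — Sep 10, 2058.
That is not after Sep 14, 2058, so look at Oct 2058.
Oct 2058 starts on a Tuesday; its first Tuesday is the 1st, so the 2nd Tuesday is the 8th — Oct 8, 2058.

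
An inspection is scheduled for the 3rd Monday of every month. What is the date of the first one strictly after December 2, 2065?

December 21, 2065

December 2065 starts on a Tuesday; its first Monday is the 7th, so the 3rd Monday is the 21st — December 21, 2065.
December 21, 2065 is after December 2, 2065, so that is the next one.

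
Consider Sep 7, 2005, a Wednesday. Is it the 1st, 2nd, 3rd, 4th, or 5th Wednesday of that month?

1st

Day 7 falls in week ⌈7/7⌉ of the month.
Days 1–7 hold the 1st Wednesday, 8–14 the 2nd, 15–21 the 3rd, 22–28 the 4th, 29–31 the 5th.
7 is in the range for the 1st.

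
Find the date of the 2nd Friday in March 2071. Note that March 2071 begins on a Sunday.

March 2071 begins on a Sunday, so the first Friday is March 6 (5 days later).
The 2nd Friday is 1 weeks later: 6 + 7 = 13.

March 13, 2071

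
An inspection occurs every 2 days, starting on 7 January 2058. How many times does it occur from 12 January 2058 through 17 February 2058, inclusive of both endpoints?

18

Occurrences land 2·i days after 7 January 2058 for i = 0, 1, 2, …
12 January 2058 is 5 days after the start; 5 ÷ 2 = 2 remainder 1; since the remainder is 1, round up to i = 3. First occurrence in the window: #4 on 13 January 2058 (3×2 = 6 days in).
17 February 2058 is 41 days after the start; 41 ÷ 2 = 20 remainder 1. Last occurrence in the window: #21 on 16 February 2058.
Occurrences #4 through #21: 18 in total.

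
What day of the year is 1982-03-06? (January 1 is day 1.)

Days in months before March: 31 + 28 = 59.
Plus 6 days into March → day 65.

65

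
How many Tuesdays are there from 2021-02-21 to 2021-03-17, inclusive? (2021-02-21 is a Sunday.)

2021-02-21 is a Sunday; the first Tuesday on or after it is 2021-02-23 (2 days later).
From 2021-02-23 to 2021-03-17: 5 + 17 = 22 days (rest of February, March).
22 ÷ 7 = 3 full weeks with remainder 1, so 3 more Tuesdays after the first → 4.

4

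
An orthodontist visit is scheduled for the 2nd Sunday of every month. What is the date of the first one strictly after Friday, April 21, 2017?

April 2017 starts on a Saturday; its first Sunday is the 2nd, so the 2nd Sunday is the 9th — April 9, 2017.
That is not after April 21, 2017, so look at May 2017.
May 2017 starts on a Monday; its first Sunday is the 7th, so the 2nd Sunday is the 14th — May 14, 2017.

May 14, 2017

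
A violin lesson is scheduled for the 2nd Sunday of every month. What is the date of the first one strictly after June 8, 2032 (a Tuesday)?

June 2032 starts on a Tuesday; its first Sunday is the 6th, so the 2nd Sunday is the 13th — June 13, 2032.
June 13, 2032 is after June 8, 2032, so that is the next one.

June 13, 2032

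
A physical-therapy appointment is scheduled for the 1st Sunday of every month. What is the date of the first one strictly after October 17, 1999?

November 7, 1999

October 1999 starts on a Friday, so its 1st Sunday is October 3, 1999 (2 days in).
That is not after October 17, 1999, so look at November 1999.
November 1999 starts on a Monday, so its 1st Sunday is November 7, 1999 (6 days in).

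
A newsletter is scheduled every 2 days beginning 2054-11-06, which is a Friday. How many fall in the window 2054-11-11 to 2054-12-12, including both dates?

16

Occurrences land 2·i days after 2054-11-06 for i = 0, 1, 2, …
2054-11-11 is 5 days after the start; 5 ÷ 2 = 2 remainder 1; since the remainder is 1, round up to i = 3. First occurrence in the window: #4 on 2054-11-12 (3×2 = 6 days in).
2054-12-12 is 36 days after the start; 36 ÷ 2 = 18 remainder 0. Last occurrence in the window: #19 on 2054-12-12.
Occurrences #4 through #19: 16 in total.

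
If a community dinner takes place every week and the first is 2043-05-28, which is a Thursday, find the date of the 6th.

The 6th occurrence is 5 intervals after the first: 5 × 7 = 35 days after 2043-05-28.
May has 31 days — 3 days to the end of May leaves 32.
June has 30 days (2 left).
2 days into July → 2043-07-02.

2043-07-02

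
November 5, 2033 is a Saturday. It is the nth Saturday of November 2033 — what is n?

Day 5 falls in week ⌈5/7⌉ of the month.
Days 1–7 hold the 1st Saturday, 8–14 the 2nd, 15–21 the 3rd, 22–28 the 4th, 29–31 the 5th.
5 is in the range for the 1st.

1st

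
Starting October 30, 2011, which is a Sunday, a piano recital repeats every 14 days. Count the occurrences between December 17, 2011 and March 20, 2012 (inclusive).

Occurrences land 14·i days after October 30, 2011 for i = 0, 1, 2, …
December 17, 2011 is 48 days after the start; 48 ÷ 14 = 3 remainder 6; since the remainder is 6, round up to i = 4. First occurrence in the window: #5 on December 25, 2011 (4×14 = 56 days in).
March 20, 2012 is 142 days after the start; 142 ÷ 14 = 10 remainder 2. Last occurrence in the window: #11 on March 18, 2012.
Occurrences #5 through #11: 7 in total.

7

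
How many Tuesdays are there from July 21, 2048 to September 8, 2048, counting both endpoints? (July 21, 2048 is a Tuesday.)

8

July 21, 2048 is a Tuesday; the first Tuesday on or after it is July 21, 2048.
From July 21, 2048 to September 8, 2048: 10 + 31 + 8 = 49 days (rest of July, August, September).
49 ÷ 7 = 7 full weeks with remainder 0, so 7 more Tuesdays after the first → 8.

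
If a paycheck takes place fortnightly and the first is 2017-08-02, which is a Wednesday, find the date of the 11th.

The 11th occurrence is 10 intervals after the first: 10 × 14 = 140 days after 2017-08-02.
August has 31 days — 29 days to the end of August leaves 111.
September has 30 days (81 left).
October has 31 days (50 left).
November has 30 days (20 left).
20 days into December → 2017-12-20.

2017-12-20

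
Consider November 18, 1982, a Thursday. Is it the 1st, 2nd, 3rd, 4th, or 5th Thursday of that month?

3rd

Day 18 falls in week ⌈18/7⌉ of the month.
Days 1–7 hold the 1st Thursday, 8–14 the 2nd, 15–21 the 3rd, 22–28 the 4th, 29–31 the 5th.
18 is in the range for the 3rd.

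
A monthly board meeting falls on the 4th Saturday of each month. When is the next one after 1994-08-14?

1994-08-27

August 1994 starts on a Monday; its first Saturday is the 6th, so the 4th Saturday is the 27th — 1994-08-27.
1994-08-27 is after 1994-08-14, so that is the next one.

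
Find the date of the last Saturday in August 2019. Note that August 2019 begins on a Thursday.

August 2019 begins on a Thursday, so the first Saturday is August 3 (2 days later).
August 2019 has 31 days. Adding weeks: 3, 10, 17, 24, 31 — the last one ≤ 31 is the 31st.

2019-08-31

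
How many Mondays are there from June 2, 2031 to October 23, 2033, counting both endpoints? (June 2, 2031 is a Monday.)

June 2, 2031 is a Monday; the first Monday on or after it is June 2, 2031.
From June 2, 2031 to October 23, 2033: 212 + 366 + 296 = 874 days (rest of 2031, 2032, to October 23, 2033 in 2033).
874 ÷ 7 = 124 full weeks with remainder 6, so 124 more Mondays after the first → 125.

125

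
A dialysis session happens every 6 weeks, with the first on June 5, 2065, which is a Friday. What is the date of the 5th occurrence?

The 5th occurrence is 4 intervals after the first: 4 × 42 = 168 days after June 5, 2065.
June has 30 days — 25 days to the end of June leaves 143.
July has 31 days (112 left).
August has 31 days (81 left).
September has 30 days (51 left).
October has 31 days (20 left).
20 days into November → November 20, 2065.

November 20, 2065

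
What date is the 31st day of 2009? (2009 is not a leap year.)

31 January 2009

31 into January → January 31.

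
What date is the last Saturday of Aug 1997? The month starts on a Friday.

Aug 30, 1997

Aug 1997 begins on a Friday, so the first Saturday is Aug 2 (1 day later).
Aug 1997 has 31 days. Adding weeks: 2, 9, 16, 23, 30 — the last one ≤ 31 is the 30th.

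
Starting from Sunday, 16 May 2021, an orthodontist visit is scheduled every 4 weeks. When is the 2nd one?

13 June 2021

The 2nd occurrence is 1 interval after the first: 1 × 28 = 28 days after 16 May 2021.
May has 31 days — 15 days to the end of May leaves 13.
13 days into June → 13 June 2021.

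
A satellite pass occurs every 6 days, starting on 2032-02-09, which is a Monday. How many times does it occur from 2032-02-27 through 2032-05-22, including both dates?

Occurrences land 6·i days after 2032-02-09 for i = 0, 1, 2, …
2032-02-27 is 18 days after the start; 18 ÷ 6 = 3 remainder 0. First occurrence in the window: #4 on 2032-02-27 (3×6 = 18 days in).
2032-05-22 is 103 days after the start; 103 ÷ 6 = 17 remainder 1. Last occurrence in the window: #18 on 2032-05-21.
Occurrences #4 through #18: 15 in total.

15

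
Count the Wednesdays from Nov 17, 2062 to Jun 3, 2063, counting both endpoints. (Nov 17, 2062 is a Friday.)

Nov 17, 2062 is a Friday; the first Wednesday on or after it is Nov 22, 2062 (5 days later).
From Nov 22, 2062 to Jun 3, 2063: 8 + 31 + 31 + 28 + 31 + 30 + 31 + 3 = 193 days (rest of Nov, Dec, Jan, Feb, Mar, Apr, May, Jun).
193 ÷ 7 = 27 full weeks with remainder 4, so 27 more Wednesdays after the first → 28.

28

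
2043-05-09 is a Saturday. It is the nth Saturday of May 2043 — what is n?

Day 9 falls in week ⌈9/7⌉ of the month.
Days 1–7 hold the 1st Saturday, 8–14 the 2nd, 15–21 the 3rd, 22–28 the 4th, 29–31 the 5th.
9 is in the range for the 2nd.

2nd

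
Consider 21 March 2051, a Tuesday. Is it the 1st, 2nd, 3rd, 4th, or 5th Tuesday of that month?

Day 21 falls in week ⌈21/7⌉ of the month.
Days 1–7 hold the 1st Tuesday, 8–14 the 2nd, 15–21 the 3rd, 22–28 the 4th, 29–31 the 5th.
21 is in the range for the 3rd.

3rd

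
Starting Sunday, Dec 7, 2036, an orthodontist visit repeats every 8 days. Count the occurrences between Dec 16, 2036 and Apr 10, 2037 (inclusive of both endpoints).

14

Occurrences land 8·i days after Dec 7, 2036 for i = 0, 1, 2, …
Dec 16, 2036 is 9 days after the start; 9 ÷ 8 = 1 remainder 1; since the remainder is 1, round up to i = 2. First occurrence in the window: #3 on Dec 23, 2036 (2×8 = 16 days in).
Apr 10, 2037 is 124 days after the start; 124 ÷ 8 = 15 remainder 4. Last occurrence in the window: #16 on Apr 6, 2037.
Occurrences #3 through #16: 14 in total.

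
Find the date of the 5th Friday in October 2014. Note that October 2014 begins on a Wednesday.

October 31, 2014

October 2014 begins on a Wednesday, so the first Friday is October 3 (2 days later).
The 5th Friday is 4 weeks later: 3 + 28 = 31.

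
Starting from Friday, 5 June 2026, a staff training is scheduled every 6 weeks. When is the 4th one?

9 October 2026

The 4th occurrence is 3 intervals after the first: 3 × 42 = 126 days after 5 June 2026.
June has 30 days — 25 days to the end of June leaves 101.
July has 31 days (70 left).
August has 31 days (39 left).
September has 30 days (9 left).
9 days into October → 9 October 2026.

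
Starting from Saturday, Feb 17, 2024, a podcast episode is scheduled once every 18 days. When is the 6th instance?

May 17, 2024

The 6th occurrence is 5 intervals after the first: 5 × 18 = 90 days after Feb 17, 2024.
Feb has 29 days — 12 days to the end of Feb leaves 78.
Mar has 31 days (47 left).
Apr has 30 days (17 left).
17 days into May → May 17, 2024.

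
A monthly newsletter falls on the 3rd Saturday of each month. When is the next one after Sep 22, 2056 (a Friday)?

Sep 2056 starts on a Friday; its first Saturday is the 2nd, so the 3rd Saturday is the 16th — Sep 16, 2056.
That is not after Sep 22, 2056, so look at Oct 2056.
Oct 2056 starts on a Sunday; its first Saturday is the 7th, so the 3rd Saturday is the 21st — Oct 21, 2056.

Oct 21, 2056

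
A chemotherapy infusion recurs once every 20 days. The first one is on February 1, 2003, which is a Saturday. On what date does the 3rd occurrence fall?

The 3rd occurrence is 2 intervals after the first: 2 × 20 = 40 days after February 1, 2003.
February has 28 days — 27 days to the end of February leaves 13.
13 days into March → March 13, 2003.

March 13, 2003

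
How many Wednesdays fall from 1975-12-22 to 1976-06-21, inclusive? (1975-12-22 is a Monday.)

1975-12-22 is a Monday; the first Wednesday on or after it is 1975-12-24 (2 days later).
From 1975-12-24 to 1976-06-21: 7 + 31 + 29 + 31 + 30 + 31 + 21 = 180 days (rest of December, January, February, March, April, May, June).
180 ÷ 7 = 25 full weeks with remainder 5, so 25 more Wednesdays after the first → 26.

26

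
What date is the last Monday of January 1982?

1982-01-25

The first Monday of January 1982 is January 4.
January 1982 has 31 days. Adding weeks: 4, 11, 18, 25 — the last one ≤ 31 is the 25th.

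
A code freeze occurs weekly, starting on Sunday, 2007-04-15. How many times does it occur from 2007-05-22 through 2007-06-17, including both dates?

4

Occurrences land 7·i days after 2007-04-15 for i = 0, 1, 2, …
2007-05-22 is 37 days after the start; 37 ÷ 7 = 5 remainder 2; since the remainder is 2, round up to i = 6. First occurrence in the window: #7 on 2007-05-27 (6×7 = 42 days in).
2007-06-17 is 63 days after the start; 63 ÷ 7 = 9 remainder 0. Last occurrence in the window: #10 on 2007-06-17.
Occurrences #7 through #10: 4 in total.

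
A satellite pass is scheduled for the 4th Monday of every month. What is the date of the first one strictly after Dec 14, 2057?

Dec 2057 starts on a Saturday; its first Monday is the 3rd, so the 4th Monday is the 24th — Dec 24, 2057.
Dec 24, 2057 is after Dec 14, 2057, so that is the next one.

Dec 24, 2057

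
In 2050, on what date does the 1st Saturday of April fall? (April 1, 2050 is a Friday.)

2050-04-02

April 2050 begins on a Friday, so the first Saturday is April 2 (1 day later).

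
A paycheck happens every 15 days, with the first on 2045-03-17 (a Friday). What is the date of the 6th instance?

The 6th occurrence is 5 intervals after the first: 5 × 15 = 75 days after 2045-03-17.
March has 31 days — 14 days to the end of March leaves 61.
April has 30 days (31 left).
31 days into May → 2045-05-31.

2045-05-31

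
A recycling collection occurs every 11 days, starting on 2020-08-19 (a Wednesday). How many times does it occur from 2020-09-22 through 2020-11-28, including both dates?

Occurrences land 11·i days after 2020-08-19 for i = 0, 1, 2, …
2020-09-22 is 34 days after the start; 34 ÷ 11 = 3 remainder 1; since the remainder is 1, round up to i = 4. First occurrence in the window: #5 on 2020-10-02 (4×11 = 44 days in).
2020-11-28 is 101 days after the start; 101 ÷ 11 = 9 remainder 2. Last occurrence in the window: #10 on 2020-11-26.
Occurrences #5 through #10: 6 in total.

6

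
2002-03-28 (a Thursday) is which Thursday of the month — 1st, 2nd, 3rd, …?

4th

Day 28 falls in week ⌈28/7⌉ of the month.
Days 1–7 hold the 1st Thursday, 8–14 the 2nd, 15–21 the 3rd, 22–28 the 4th, 29–31 the 5th.
28 is in the range for the 4th.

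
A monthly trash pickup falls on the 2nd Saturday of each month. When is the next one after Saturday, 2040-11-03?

November 2040 starts on a Thursday; its first Saturday is the 3rd, so the 2nd Saturday is the 10th — 2040-11-10.
2040-11-10 is after 2040-11-03, so that is the next one.

2040-11-10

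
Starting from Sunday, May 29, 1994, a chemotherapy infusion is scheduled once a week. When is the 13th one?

The 13th occurrence is 12 intervals after the first: 12 × 7 = 84 days after May 29, 1994.
May has 31 days — 2 days to the end of May leaves 82.
Jun has 30 days (52 left).
Jul has 31 days (21 left).
21 days into Aug → Aug 21, 1994.

Aug 21, 1994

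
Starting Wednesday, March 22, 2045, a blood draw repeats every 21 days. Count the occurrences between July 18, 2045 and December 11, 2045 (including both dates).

Occurrences land 21·i days after March 22, 2045 for i = 0, 1, 2, …
July 18, 2045 is 118 days after the start; 118 ÷ 21 = 5 remainder 13; since the remainder is 13, round up to i = 6. First occurrence in the window: #7 on July 26, 2045 (6×21 = 126 days in).
December 11, 2045 is 264 days after the start; 264 ÷ 21 = 12 remainder 12. Last occurrence in the window: #13 on November 29, 2045.
Occurrences #7 through #13: 7 in total.

7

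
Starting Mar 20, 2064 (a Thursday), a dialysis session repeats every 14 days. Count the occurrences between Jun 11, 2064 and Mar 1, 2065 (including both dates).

Occurrences land 14·i days after Mar 20, 2064 for i = 0, 1, 2, …
Jun 11, 2064 is 83 days after the start; 83 ÷ 14 = 5 remainder 13; since the remainder is 13, round up to i = 6. First occurrence in the window: #7 on Jun 12, 2064 (6×14 = 84 days in).
Mar 1, 2065 is 346 days after the start; 346 ÷ 14 = 24 remainder 10. Last occurrence in the window: #25 on Feb 19, 2065.
Occurrences #7 through #25: 19 in total.

19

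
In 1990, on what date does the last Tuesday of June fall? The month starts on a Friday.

26 June 1990

June 1990 begins on a Friday, so the first Tuesday is June 5 (4 days later).
June 1990 has 30 days. Adding weeks: 5, 12, 19, 26 — the last one ≤ 30 is the 26th.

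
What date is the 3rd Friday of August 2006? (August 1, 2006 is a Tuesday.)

August 2006 begins on a Tuesday, so the first Friday is August 4 (3 days later).
The 3rd Friday is 2 weeks later: 4 + 14 = 18.

2006-08-18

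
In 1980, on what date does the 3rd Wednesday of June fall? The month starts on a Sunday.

June 18, 1980

June 1980 begins on a Sunday, so the first Wednesday is June 4 (3 days later).
The 3rd Wednesday is 2 weeks later: 4 + 14 = 18.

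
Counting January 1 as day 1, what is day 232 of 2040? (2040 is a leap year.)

January has 31 days (232 − 31 = 201 remain).
February has 29 days (201 − 29 = 172 remain).
March has 31 days (172 − 31 = 141 remain).
April has 30 days (141 − 30 = 111 remain).
May has 31 days (111 − 31 = 80 remain).
June has 30 days (80 − 30 = 50 remain).
July has 31 days (50 − 31 = 19 remain).
19 into August → August 19.

August 19, 2040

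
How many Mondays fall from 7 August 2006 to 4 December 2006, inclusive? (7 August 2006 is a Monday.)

7 August 2006 is a Monday; the first Monday on or after it is 7 August 2006.
From 7 August 2006 to 4 December 2006: 24 + 30 + 31 + 30 + 4 = 119 days (rest of August, September, October, November, December).
119 ÷ 7 = 17 full weeks with remainder 0, so 17 more Mondays after the first → 18.

18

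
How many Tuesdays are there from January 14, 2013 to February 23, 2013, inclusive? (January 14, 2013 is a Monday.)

January 14, 2013 is a Monday; the first Tuesday on or after it is January 15, 2013 (1 day later).
From January 15, 2013 to February 23, 2013: 16 + 23 = 39 days (rest of January, February).
39 ÷ 7 = 5 full weeks with remainder 4, so 5 more Tuesdays after the first → 6.

6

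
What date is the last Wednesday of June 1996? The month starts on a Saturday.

June 1996 begins on a Saturday, so the first Wednesday is June 5 (4 days later).
June 1996 has 30 days. Adding weeks: 5, 12, 19, 26 — the last one ≤ 30 is the 26th.

June 26, 1996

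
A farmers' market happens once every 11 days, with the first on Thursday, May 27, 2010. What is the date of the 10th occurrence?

The 10th occurrence is 9 intervals after the first: 9 × 11 = 99 days after May 27, 2010.
May has 31 days — 4 days to the end of May leaves 95.
June has 30 days (65 left).
July has 31 days (34 left).
August has 31 days (3 left).
3 days into September → September 3, 2010.

September 3, 2010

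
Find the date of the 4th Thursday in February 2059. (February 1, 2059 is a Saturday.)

February 2059 begins on a Saturday, so the first Thursday is February 6 (5 days later).
The 4th Thursday is 3 weeks later: 6 + 21 = 27.

February 27, 2059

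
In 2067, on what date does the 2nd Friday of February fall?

2067-02-11

February 2067 begins on a Tuesday, so the first Friday is February 4 (3 days later).
The 2nd Friday is 1 weeks later: 4 + 7 = 11.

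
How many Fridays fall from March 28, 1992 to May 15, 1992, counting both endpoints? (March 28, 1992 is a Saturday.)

March 28, 1992 is a Saturday; the first Friday on or after it is April 3, 1992 (6 days later).
From April 3, 1992 to May 15, 1992: 27 + 15 = 42 days (rest of April, May).
42 ÷ 7 = 6 full weeks with remainder 0, so 6 more Fridays after the first → 7.

7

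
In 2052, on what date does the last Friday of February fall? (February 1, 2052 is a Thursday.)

23 February 2052

February 2052 begins on a Thursday, so the first Friday is February 2 (1 day later).
February 2052 has 29 days. Adding weeks: 2, 9, 16, 23 — the last one ≤ 29 is the 23rd.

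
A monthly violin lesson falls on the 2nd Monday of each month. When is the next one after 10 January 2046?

January 2046 starts on a Monday; its first Monday is the 1st, so the 2nd Monday is the 8th — 8 January 2046.
That is not after 10 January 2046, so look at February 2046.
February 2046 starts on a Thursday; its first Monday is the 5th, so the 2nd Monday is the 12th — 12 February 2046.

12 February 2046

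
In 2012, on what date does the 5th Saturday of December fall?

The first Saturday of December 2012 is December 1.
The 5th Saturday is 4 weeks later: 1 + 28 = 29.

December 29, 2012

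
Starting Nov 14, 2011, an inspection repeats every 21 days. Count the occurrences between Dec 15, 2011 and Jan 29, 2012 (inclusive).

Occurrences land 21·i days after Nov 14, 2011 for i = 0, 1, 2, …
Dec 15, 2011 is 31 days after the start; 31 ÷ 21 = 1 remainder 10; since the remainder is 10, round up to i = 2. First occurrence in the window: #3 on Dec 26, 2011 (2×21 = 42 days in).
Jan 29, 2012 is 76 days after the start; 76 ÷ 21 = 3 remainder 13. Last occurrence in the window: #4 on Jan 16, 2012.
Occurrences #3 through #4: 2 in total.

2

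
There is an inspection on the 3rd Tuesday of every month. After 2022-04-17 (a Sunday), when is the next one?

April 2022 starts on a Friday; its first Tuesday is the 5th, so the 3rd Tuesday is the 19th — 2022-04-19.
2022-04-19 is after 2022-04-17, so that is the next one.

2022-04-19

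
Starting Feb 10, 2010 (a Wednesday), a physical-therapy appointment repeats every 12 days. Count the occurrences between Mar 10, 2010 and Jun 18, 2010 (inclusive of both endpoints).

Occurrences land 12·i days after Feb 10, 2010 for i = 0, 1, 2, …
Mar 10, 2010 is 28 days after the start; 28 ÷ 12 = 2 remainder 4; since the remainder is 4, round up to i = 3. First occurrence in the window: #4 on Mar 18, 2010 (3×12 = 36 days in).
Jun 18, 2010 is 128 days after the start; 128 ÷ 12 = 10 remainder 8. Last occurrence in the window: #11 on Jun 10, 2010.
Occurrences #4 through #11: 8 in total.

8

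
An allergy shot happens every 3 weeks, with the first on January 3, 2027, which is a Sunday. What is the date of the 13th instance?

The 13th occurrence is 12 intervals after the first: 12 × 21 = 252 days after January 3, 2027.
January has 31 days — 28 days to the end of January leaves 224.
February has 28 days (196 left).
March has 31 days (165 left).
April has 30 days (135 left).
May has 31 days (104 left).
June has 30 days (74 left).
July has 31 days (43 left).
August has 31 days (12 left).
12 days into September → September 12, 2027.

September 12, 2027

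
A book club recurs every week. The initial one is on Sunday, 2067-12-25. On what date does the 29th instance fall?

The 29th occurrence is 28 intervals after the first: 28 × 7 = 196 days after 2067-12-25.
December has 31 days — 6 days to the end of December leaves 190.
January has 31 days (159 left).
February has 29 days (130 left).
March has 31 days (99 left).
April has 30 days (69 left).
May has 31 days (38 left).
June has 30 days (8 left).
8 days into July → 2068-07-08.

2068-07-08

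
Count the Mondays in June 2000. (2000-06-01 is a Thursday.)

4

2000-06-01 is a Thursday; the first Monday on or after it is 2000-06-05 (4 days later).
From 2000-06-05 to 2000-06-30 is 30 − 5 = 25 days.
25 ÷ 7 = 3 full weeks with remainder 4, so 3 more Mondays after the first → 4.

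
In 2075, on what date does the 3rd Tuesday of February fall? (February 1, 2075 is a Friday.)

February 19, 2075

February 2075 begins on a Friday, so the first Tuesday is February 5 (4 days later).
The 3rd Tuesday is 2 weeks later: 5 + 14 = 19.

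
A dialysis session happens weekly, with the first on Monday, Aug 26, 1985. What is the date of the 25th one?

The 25th occurrence is 24 intervals after the first: 24 × 7 = 168 days after Aug 26, 1985.
Aug has 31 days — 5 days to the end of Aug leaves 163.
Sep has 30 days (133 left).
Oct has 31 days (102 left).
Nov has 30 days (72 left).
Dec has 31 days (41 left).
Jan has 31 days (10 left).
10 days into Feb → Feb 10, 1986.

Feb 10, 1986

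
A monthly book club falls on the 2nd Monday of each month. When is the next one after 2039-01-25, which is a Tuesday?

January 2039 starts on a Saturday; its first Monday is the 3rd, so the 2nd Monday is the 10th — 2039-01-10.
That is not after 2039-01-25, so look at February 2039.
February 2039 starts on a Tuesday; its first Monday is the 7th, so the 2nd Monday is the 14th — 2039-02-14.

2039-02-14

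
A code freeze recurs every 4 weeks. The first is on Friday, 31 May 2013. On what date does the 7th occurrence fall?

The 7th occurrence is 6 intervals after the first: 6 × 28 = 168 days after 31 May 2013.
May has 31 days — 0 days to the end of May leaves 168.
June has 30 days (138 left).
July has 31 days (107 left).
August has 31 days (76 left).
September has 30 days (46 left).
October has 31 days (15 left).
15 days into November → 15 November 2013.

15 November 2013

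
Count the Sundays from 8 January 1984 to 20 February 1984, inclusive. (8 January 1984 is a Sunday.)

7

8 January 1984 is a Sunday; the first Sunday on or after it is 8 January 1984.
From 8 January 1984 to 20 February 1984: 23 + 20 = 43 days (rest of January, February).
43 ÷ 7 = 6 full weeks with remainder 1, so 6 more Sundays after the first → 7.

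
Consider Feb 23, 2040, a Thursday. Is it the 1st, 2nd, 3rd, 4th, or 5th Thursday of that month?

4th

Day 23 falls in week ⌈23/7⌉ of the month.
Days 1–7 hold the 1st Thursday, 8–14 the 2nd, 15–21 the 3rd, 22–28 the 4th, 29–31 the 5th.
23 is in the range for the 4th.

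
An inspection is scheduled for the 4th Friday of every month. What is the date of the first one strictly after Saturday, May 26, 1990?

Jun 22, 1990

May 1990 starts on a Tuesday; its first Friday is the 4th, so the 4th Friday is the 25th — May 25, 1990.
That is not after May 26, 1990, so look at Jun 1990.
Jun 1990 starts on a Friday; its first Friday is the 1st, so the 4th Friday is the 22nd — Jun 22, 1990.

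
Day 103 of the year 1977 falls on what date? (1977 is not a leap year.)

January has 31 days (103 − 31 = 72 remain).
February has 28 days (72 − 28 = 44 remain).
March has 31 days (44 − 31 = 13 remain).
13 into April → April 13.

April 13, 1977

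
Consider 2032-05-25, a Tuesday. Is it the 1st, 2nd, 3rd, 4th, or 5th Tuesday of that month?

4th

Day 25 falls in week ⌈25/7⌉ of the month.
Days 1–7 hold the 1st Tuesday, 8–14 the 2nd, 15–21 the 3rd, 22–28 the 4th, 29–31 the 5th.
25 is in the range for the 4th.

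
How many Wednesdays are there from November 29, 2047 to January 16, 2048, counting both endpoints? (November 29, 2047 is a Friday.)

7

November 29, 2047 is a Friday; the first Wednesday on or after it is December 4, 2047 (5 days later).
From December 4, 2047 to January 16, 2048: 27 + 16 = 43 days (rest of December, January).
43 ÷ 7 = 6 full weeks with remainder 1, so 6 more Wednesdays after the first → 7.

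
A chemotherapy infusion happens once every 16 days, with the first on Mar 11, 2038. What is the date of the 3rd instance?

Apr 12, 2038

The 3rd occurrence is 2 intervals after the first: 2 × 16 = 32 days after Mar 11, 2038.
Mar has 31 days — 20 days to the end of Mar leaves 12.
12 days into Apr → Apr 12, 2038.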